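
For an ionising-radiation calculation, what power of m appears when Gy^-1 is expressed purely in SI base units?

Gy = J/kg (absorbed dose = energy per mass),
    = m²·s⁻².
So Gy⁻¹ = m⁻²·s².
The exponent of m is -2.

-2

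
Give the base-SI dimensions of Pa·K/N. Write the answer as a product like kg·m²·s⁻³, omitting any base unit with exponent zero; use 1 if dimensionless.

Pa = kg·m⁻¹·s⁻².
N = kg·m·s⁻².
So N⁻¹ = kg⁻¹·m⁻¹·s².
Combining: Pa·N⁻¹·K = (kg·m⁻¹·s⁻²) · (kg⁻¹·m⁻¹·s²) · K = m⁻²·K.

m⁻²·K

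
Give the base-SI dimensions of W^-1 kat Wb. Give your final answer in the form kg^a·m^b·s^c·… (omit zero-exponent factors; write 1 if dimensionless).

W = kg·m²·s⁻³.
So W⁻¹ = kg⁻¹·m⁻²·s³.
kat = s⁻¹·mol.
Wb = kg·m²·s⁻²·A⁻¹.
Combining: W⁻¹·kat·Wb = (kg⁻¹·m⁻²·s³) · (s⁻¹·mol) · (kg·m²·s⁻²·A⁻¹) = A⁻¹·mol.

A⁻¹·mol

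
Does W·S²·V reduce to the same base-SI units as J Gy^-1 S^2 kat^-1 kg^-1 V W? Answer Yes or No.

No

Left side:
  W = J/s (power = energy per time),
      = kg·m²·s⁻³.
  S = 1/Ω (conductance is reciprocal resistance),
      = kg⁻¹·m⁻²·s³·A².
  So S² = kg⁻²·m⁻⁴·s⁶·A⁴.
  V = W/A (potential = power per current),
      = kg·m²·s⁻³·A⁻¹.
  Combining: W·S²·V = (kg·m²·s⁻³) · (kg⁻²·m⁻⁴·s⁶·A⁴) · (kg·m²·s⁻³·A⁻¹) = A³.
Right side:
  J = N·m (work = force × distance),
      = kg·m²·s⁻².
  Gy = J/kg (absorbed dose = energy per mass),
      = m²·s⁻².
  So Gy⁻¹ = m⁻²·s².
  S = 1/Ω (conductance is reciprocal resistance),
      = kg⁻¹·m⁻²·s³·A².
  So S² = kg⁻²·m⁻⁴·s⁶·A⁴.
  kat = mol/s = s⁻¹·mol (catalytic activity).
  So kat⁻¹ = s·mol⁻¹.
  V = W/A (potential = power per current),
      = kg·m²·s⁻³·A⁻¹.
  W = J/s (power = energy per time),
      = kg·m²·s⁻³.
  Combining: J·Gy⁻¹·S²·kat⁻¹·kg⁻¹·V·W = (kg·m²·s⁻²) · (m⁻²·s²) · (kg⁻²·m⁻⁴·s⁶·A⁴) · (s·mol⁻¹) · kg⁻¹ · (kg·m²·s⁻³·A⁻¹) · (kg·m²·s⁻³) = s·A³·mol⁻¹.
Left is A³; right is s·A³·mol⁻¹ — different.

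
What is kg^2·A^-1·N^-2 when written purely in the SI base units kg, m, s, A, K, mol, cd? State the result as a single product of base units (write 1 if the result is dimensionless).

m⁻²·s⁴·A⁻¹

N = kg·m/s² = kg·m·s⁻² (force = mass × acceleration).
So N⁻² = kg⁻²·m⁻²·s⁴.
Combining: kg²·A⁻¹·N⁻² = kg² · A⁻¹ · (kg⁻²·m⁻²·s⁴) = m⁻²·s⁴·A⁻¹.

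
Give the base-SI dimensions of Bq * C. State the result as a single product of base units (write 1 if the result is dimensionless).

A

Bq = 1/s = s⁻¹ (activity is decays per second).
C = A·s = s·A (charge = current × time).
Combining: Bq·C = s⁻¹ · (s·A) = A.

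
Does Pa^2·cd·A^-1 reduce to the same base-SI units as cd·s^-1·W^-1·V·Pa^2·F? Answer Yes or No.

Left side:
  Pa = N/m² (pressure = force per area),
      = kg·m⁻¹·s⁻².
  So Pa² = kg²·m⁻²·s⁻⁴.
  Combining: Pa²·cd·A⁻¹ = (kg²·m⁻²·s⁻⁴) · cd · A⁻¹ = kg²·m⁻²·s⁻⁴·A⁻¹·cd.
Right side:
  W = kg·m²·s⁻³.
  So W⁻¹ = kg⁻¹·m⁻²·s³.
  V = kg·m²·s⁻³·A⁻¹.
  Pa = kg·m⁻¹·s⁻².
  So Pa² = kg²·m⁻²·s⁻⁴.
  F = kg⁻¹·m⁻²·s⁴·A².
  Combining: cd·s⁻¹·W⁻¹·V·Pa²·F = cd · s⁻¹ · (kg⁻¹·m⁻²·s³) · (kg·m²·s⁻³·A⁻¹) · (kg²·m⁻²·s⁻⁴) · (kg⁻¹·m⁻²·s⁴·A²) = kg·m⁻⁴·s⁻¹·A·cd.
Left is kg²·m⁻²·s⁻⁴·A⁻¹·cd; right is kg·m⁻⁴·s⁻¹·A·cd — different.

No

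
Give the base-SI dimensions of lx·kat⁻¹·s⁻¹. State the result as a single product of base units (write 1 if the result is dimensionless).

lx = lm/m² (illuminance = luminous flux per area),
    = m⁻²·cd.
kat = mol/s = s⁻¹·mol (catalytic activity).
So kat⁻¹ = s·mol⁻¹.
Combining: lx·kat⁻¹·s⁻¹ = (m⁻²·cd) · (s·mol⁻¹) · s⁻¹ = m⁻²·mol⁻¹·cd.

m⁻²·mol⁻¹·cd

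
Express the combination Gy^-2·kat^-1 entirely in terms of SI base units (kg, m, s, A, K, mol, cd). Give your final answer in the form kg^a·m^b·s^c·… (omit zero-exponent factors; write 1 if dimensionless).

Gy = m²·s⁻².
So Gy⁻² = m⁻⁴·s⁴.
kat = s⁻¹·mol.
So kat⁻¹ = s·mol⁻¹.
Combining: Gy⁻²·kat⁻¹ = (m⁻⁴·s⁴) · (s·mol⁻¹) = m⁻⁴·s⁵·mol⁻¹.

m⁻⁴·s⁵·mol⁻¹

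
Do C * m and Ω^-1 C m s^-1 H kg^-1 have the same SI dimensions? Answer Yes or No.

Left side:
  C = A·s = s·A (charge = current × time).
  Combining: C·m = (s·A) · m = m·s·A.
Right side:
  Ω = V/A (resistance = voltage per current),
      = kg·m²·s⁻³·A⁻².
  So Ω⁻¹ = kg⁻¹·m⁻²·s³·A².
  C = A·s = s·A (charge = current × time).
  H = Wb/A (inductance = flux per current),
      = kg·m²·s⁻²·A⁻².
  Combining: Ω⁻¹·C·m·s⁻¹·H·kg⁻¹ = (kg⁻¹·m⁻²·s³·A²) · (s·A) · m · s⁻¹ · (kg·m²·s⁻²·A⁻²) · kg⁻¹ = kg⁻¹·m·s·A.
Left is m·s·A; right is kg⁻¹·m·s·A — different.

No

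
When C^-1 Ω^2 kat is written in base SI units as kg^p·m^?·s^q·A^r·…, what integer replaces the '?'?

C = s·A.
So C⁻¹ = s⁻¹·A⁻¹.
Ω = kg·m²·s⁻³·A⁻².
So Ω² = kg²·m⁴·s⁻⁶·A⁻⁴.
kat = s⁻¹·mol.
Combining: C⁻¹·Ω²·kat = (s⁻¹·A⁻¹) · (kg²·m⁴·s⁻⁶·A⁻⁴) · (s⁻¹·mol) = kg²·m⁴·s⁻⁸·A⁻⁵·mol.
The exponent of m is 4.

4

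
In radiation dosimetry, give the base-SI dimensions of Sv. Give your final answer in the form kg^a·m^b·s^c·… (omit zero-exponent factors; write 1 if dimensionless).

m²·s⁻²

Sv = m²·s⁻².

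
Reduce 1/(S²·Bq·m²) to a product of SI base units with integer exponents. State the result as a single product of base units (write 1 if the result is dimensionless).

S = 1/Ω (conductance is reciprocal resistance),
    = kg⁻¹·m⁻²·s³·A².
So S⁻² = kg²·m⁴·s⁻⁶·A⁻⁴.
Bq = 1/s = s⁻¹ (activity is decays per second).
So Bq⁻¹ = s.
Combining: S⁻²·Bq⁻¹·m⁻² = (kg²·m⁴·s⁻⁶·A⁻⁴) · s · m⁻² = kg²·m²·s⁻⁵·A⁻⁴.

kg²·m²·s⁻⁵·A⁻⁴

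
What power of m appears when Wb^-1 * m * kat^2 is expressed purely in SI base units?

-1

Wb = V·s (flux: a volt is a weber per second),
    = kg·m²·s⁻²·A⁻¹.
So Wb⁻¹ = kg⁻¹·m⁻²·s²·A.
kat = mol/s = s⁻¹·mol (catalytic activity).
So kat² = s⁻²·mol².
Combining: Wb⁻¹·m·kat² = (kg⁻¹·m⁻²·s²·A) · m · (s⁻²·mol²) = kg⁻¹·m⁻¹·A·mol².
The exponent of m is -1.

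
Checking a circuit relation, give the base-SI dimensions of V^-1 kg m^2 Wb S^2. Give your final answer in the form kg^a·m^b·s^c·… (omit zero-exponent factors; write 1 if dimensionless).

kg⁻¹·m⁻²·s⁷·A⁴

V = W/A (potential = power per current),
    = kg·m²·s⁻³·A⁻¹.
So V⁻¹ = kg⁻¹·m⁻²·s³·A.
Wb = V·s (flux: a volt is a weber per second),
    = kg·m²·s⁻²·A⁻¹.
S = 1/Ω (conductance is reciprocal resistance),
    = kg⁻¹·m⁻²·s³·A².
So S² = kg⁻²·m⁻⁴·s⁶·A⁴.
Combining: V⁻¹·kg·m²·Wb·S² = (kg⁻¹·m⁻²·s³·A) · kg · m² · (kg·m²·s⁻²·A⁻¹) · (kg⁻²·m⁻⁴·s⁶·A⁴) = kg⁻¹·m⁻²·s⁷·A⁴.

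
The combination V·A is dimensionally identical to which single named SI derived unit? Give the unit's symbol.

V = kg·m²·s⁻³·A⁻¹.
Combining: V·A = (kg·m²·s⁻³·A⁻¹) · A = kg·m²·s⁻³.
kg·m²·s⁻³ is the base-SI form of the watt.

W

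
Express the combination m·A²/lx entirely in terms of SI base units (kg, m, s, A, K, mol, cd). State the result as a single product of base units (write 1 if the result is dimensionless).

lx = lm/m² (illuminance = luminous flux per area),
    = m⁻²·cd.
So lx⁻¹ = m²·cd⁻¹.
Combining: lx⁻¹·m·A² = (m²·cd⁻¹) · m · A² = m³·A²·cd⁻¹.

m³·A²·cd⁻¹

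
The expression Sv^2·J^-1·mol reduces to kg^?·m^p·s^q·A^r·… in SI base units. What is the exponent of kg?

-1

Sv = m²·s⁻².
So Sv² = m⁴·s⁻⁴.
J = kg·m²·s⁻².
So J⁻¹ = kg⁻¹·m⁻²·s².
Combining: Sv²·J⁻¹·mol = (m⁴·s⁻⁴) · (kg⁻¹·m⁻²·s²) · mol = kg⁻¹·m²·s⁻²·mol.
The exponent of kg is -1.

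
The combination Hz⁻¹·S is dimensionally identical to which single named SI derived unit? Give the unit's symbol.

Hz = 1/s = s⁻¹ (frequency is cycles per second).
So Hz⁻¹ = s.
S = 1/Ω (conductance is reciprocal resistance),
    = kg⁻¹·m⁻²·s³·A².
Combining: Hz⁻¹·S = s · (kg⁻¹·m⁻²·s³·A²) = kg⁻¹·m⁻²·s⁴·A².
kg⁻¹·m⁻²·s⁴·A² is the base-SI form of the farad.

F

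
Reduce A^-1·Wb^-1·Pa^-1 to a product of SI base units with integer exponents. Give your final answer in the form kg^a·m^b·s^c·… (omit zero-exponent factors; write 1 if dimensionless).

Wb = kg·m²·s⁻²·A⁻¹.
So Wb⁻¹ = kg⁻¹·m⁻²·s²·A.
Pa = kg·m⁻¹·s⁻².
So Pa⁻¹ = kg⁻¹·m·s².
Combining: A⁻¹·Wb⁻¹·Pa⁻¹ = A⁻¹ · (kg⁻¹·m⁻²·s²·A) · (kg⁻¹·m·s²) = kg⁻²·m⁻¹·s⁴.

kg⁻²·m⁻¹·s⁴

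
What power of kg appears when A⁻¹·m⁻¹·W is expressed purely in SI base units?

W = J/s (power = energy per time),
    = kg·m²·s⁻³.
Combining: A⁻¹·m⁻¹·W = A⁻¹ · m⁻¹ · (kg·m²·s⁻³) = kg·m·s⁻³·A⁻¹.
The exponent of kg is 1.

1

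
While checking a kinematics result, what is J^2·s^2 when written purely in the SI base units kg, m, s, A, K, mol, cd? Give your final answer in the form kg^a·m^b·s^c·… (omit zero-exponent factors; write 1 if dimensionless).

kg²·m⁴·s⁻²

J = kg·m²·s⁻².
So J² = kg²·m⁴·s⁻⁴.
Combining: J²·s² = (kg²·m⁴·s⁻⁴) · s² = kg²·m⁴·s⁻².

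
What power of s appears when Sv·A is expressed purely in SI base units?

-2

Sv = J/kg (equivalent dose = energy per mass),
    = m²·s⁻².
Combining: Sv·A = (m²·s⁻²) · A = m²·s⁻²·A.
The exponent of s is -2.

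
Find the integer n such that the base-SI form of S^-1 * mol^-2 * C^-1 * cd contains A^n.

S = 1/Ω (conductance is reciprocal resistance),
    = kg⁻¹·m⁻²·s³·A².
So S⁻¹ = kg·m²·s⁻³·A⁻².
C = A·s = s·A (charge = current × time).
So C⁻¹ = s⁻¹·A⁻¹.
Combining: S⁻¹·mol⁻²·C⁻¹·cd = (kg·m²·s⁻³·A⁻²) · mol⁻² · (s⁻¹·A⁻¹) · cd = kg·m²·s⁻⁴·A⁻³·mol⁻²·cd.
The exponent of A is -3.

-3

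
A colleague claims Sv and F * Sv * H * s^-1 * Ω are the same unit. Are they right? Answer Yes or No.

No

Left side:
  Sv = m²·s⁻².
Right side:
  F = C/V (capacitance = charge per voltage),
      = A·s/(kg·m²·s⁻³·A⁻¹) (substituting C and V),
      = kg⁻¹·m⁻²·s⁴·A².
  Sv = J/kg (equivalent dose = energy per mass),
      = m²·s⁻².
  H = Wb/A (inductance = flux per current),
      = kg·m²·s⁻²·A⁻².
  Ω = V/A (resistance = voltage per current),
      = kg·m²·s⁻³·A⁻².
  Combining: F·Sv·H·s⁻¹·Ω = (kg⁻¹·m⁻²·s⁴·A²) · (m²·s⁻²) · (kg·m²·s⁻²·A⁻²) · s⁻¹ · (kg·m²·s⁻³·A⁻²) = kg·m⁴·s⁻⁴·A⁻².
Left is m²·s⁻²; right is kg·m⁴·s⁻⁴·A⁻² — different.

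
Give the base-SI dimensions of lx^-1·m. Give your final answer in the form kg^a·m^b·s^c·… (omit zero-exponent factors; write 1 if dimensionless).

m³·cd⁻¹

lx = m⁻²·cd.
So lx⁻¹ = m²·cd⁻¹.
Combining: lx⁻¹·m = (m²·cd⁻¹) · m = m³·cd⁻¹.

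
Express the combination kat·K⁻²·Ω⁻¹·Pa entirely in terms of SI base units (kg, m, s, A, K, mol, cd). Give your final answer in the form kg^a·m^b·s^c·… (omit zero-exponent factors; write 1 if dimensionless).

m⁻³·A²·K⁻²·mol

kat = s⁻¹·mol.
Ω = kg·m²·s⁻³·A⁻².
So Ω⁻¹ = kg⁻¹·m⁻²·s³·A².
Pa = kg·m⁻¹·s⁻².
Combining: kat·K⁻²·Ω⁻¹·Pa = (s⁻¹·mol) · K⁻² · (kg⁻¹·m⁻²·s³·A²) · (kg·m⁻¹·s⁻²) = m⁻³·A²·K⁻²·mol.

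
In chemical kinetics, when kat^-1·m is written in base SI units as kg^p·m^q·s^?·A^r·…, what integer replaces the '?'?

kat = s⁻¹·mol.
So kat⁻¹ = s·mol⁻¹.
Combining: kat⁻¹·m = (s·mol⁻¹) · m = m·s·mol⁻¹.
The exponent of s is 1.

1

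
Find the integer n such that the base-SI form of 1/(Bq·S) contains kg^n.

1

Bq = 1/s = s⁻¹ (activity is decays per second).
So Bq⁻¹ = s.
S = 1/Ω (conductance is reciprocal resistance),
    = kg⁻¹·m⁻²·s³·A².
So S⁻¹ = kg·m²·s⁻³·A⁻².
Combining: Bq⁻¹·S⁻¹ = s · (kg·m²·s⁻³·A⁻²) = kg·m²·s⁻²·A⁻².
The exponent of kg is 1.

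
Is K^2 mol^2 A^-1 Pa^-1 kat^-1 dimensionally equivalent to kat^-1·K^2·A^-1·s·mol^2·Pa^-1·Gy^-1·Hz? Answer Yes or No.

No

Left side:
  Pa = N/m² (pressure = force per area),
      = kg·m⁻¹·s⁻².
  So Pa⁻¹ = kg⁻¹·m·s².
  kat = mol/s = s⁻¹·mol (catalytic activity).
  So kat⁻¹ = s·mol⁻¹.
  Combining: K²·mol²·A⁻¹·Pa⁻¹·kat⁻¹ = K² · mol² · A⁻¹ · (kg⁻¹·m·s²) · (s·mol⁻¹) = kg⁻¹·m·s³·A⁻¹·K²·mol.
Right side:
  kat = mol/s = s⁻¹·mol (catalytic activity).
  So kat⁻¹ = s·mol⁻¹.
  Pa = N/m² (pressure = force per area),
      = kg·m⁻¹·s⁻².
  So Pa⁻¹ = kg⁻¹·m·s².
  Gy = J/kg (absorbed dose = energy per mass),
      = m²·s⁻².
  So Gy⁻¹ = m⁻²·s².
  Hz = 1/s = s⁻¹ (frequency is cycles per second).
  Combining: kat⁻¹·K²·A⁻¹·s·mol²·Pa⁻¹·Gy⁻¹·Hz = (s·mol⁻¹) · K² · A⁻¹ · s · mol² · (kg⁻¹·m·s²) · (m⁻²·s²) · s⁻¹ = kg⁻¹·m⁻¹·s⁵·A⁻¹·K²·mol.
Left is kg⁻¹·m·s³·A⁻¹·K²·mol; right is kg⁻¹·m⁻¹·s⁵·A⁻¹·K²·mol — different.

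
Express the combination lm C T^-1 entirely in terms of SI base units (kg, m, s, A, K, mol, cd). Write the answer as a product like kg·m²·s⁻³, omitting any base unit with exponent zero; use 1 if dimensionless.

kg⁻¹·s³·A²·cd

lm = cd·sr = cd (luminous flux; sr is dimensionless).
C = A·s = s·A (charge = current × time).
T = Wb/m² (flux density = flux per area),
    = kg·s⁻²·A⁻¹.
So T⁻¹ = kg⁻¹·s²·A.
Combining: lm·C·T⁻¹ = cd · (s·A) · (kg⁻¹·s²·A) = kg⁻¹·s³·A²·cd.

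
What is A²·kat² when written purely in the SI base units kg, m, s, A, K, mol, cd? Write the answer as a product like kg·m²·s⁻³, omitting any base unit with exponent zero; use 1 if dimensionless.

kat = mol/s = s⁻¹·mol (catalytic activity).
So kat² = s⁻²·mol².
Combining: A²·kat² = A² · (s⁻²·mol²) = s⁻²·A²·mol².

s⁻²·A²·mol²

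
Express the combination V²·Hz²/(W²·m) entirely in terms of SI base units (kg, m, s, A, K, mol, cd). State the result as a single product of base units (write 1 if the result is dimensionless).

W = J/s (power = energy per time),
    = kg·m²·s⁻³.
So W⁻² = kg⁻²·m⁻⁴·s⁶.
V = W/A (potential = power per current),
    = kg·m²·s⁻³·A⁻¹.
So V² = kg²·m⁴·s⁻⁶·A⁻².
Hz = 1/s = s⁻¹ (frequency is cycles per second).
So Hz² = s⁻².
Combining: W⁻²·m⁻¹·V²·Hz² = (kg⁻²·m⁻⁴·s⁶) · m⁻¹ · (kg²·m⁴·s⁻⁶·A⁻²) · s⁻² = m⁻¹·s⁻²·A⁻².

m⁻¹·s⁻²·A⁻²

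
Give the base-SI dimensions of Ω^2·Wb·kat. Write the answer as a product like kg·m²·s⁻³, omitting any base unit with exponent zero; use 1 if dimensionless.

kg³·m⁶·s⁻⁹·A⁻⁵·mol

Ω = V/A (resistance = voltage per current),
    = kg·m²·s⁻³·A⁻².
So Ω² = kg²·m⁴·s⁻⁶·A⁻⁴.
Wb = V·s (flux: a volt is a weber per second),
    = kg·m²·s⁻²·A⁻¹.
kat = mol/s = s⁻¹·mol (catalytic activity).
Combining: Ω²·Wb·kat = (kg²·m⁴·s⁻⁶·A⁻⁴) · (kg·m²·s⁻²·A⁻¹) · (s⁻¹·mol) = kg³·m⁶·s⁻⁹·A⁻⁵·mol.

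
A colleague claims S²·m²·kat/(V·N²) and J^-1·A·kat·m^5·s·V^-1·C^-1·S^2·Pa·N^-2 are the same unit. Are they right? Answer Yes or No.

Left side:
  V = kg·m²·s⁻³·A⁻¹.
  So V⁻¹ = kg⁻¹·m⁻²·s³·A.
  N = kg·m·s⁻².
  So N⁻² = kg⁻²·m⁻²·s⁴.
  S = kg⁻¹·m⁻²·s³·A².
  So S² = kg⁻²·m⁻⁴·s⁶·A⁴.
  kat = s⁻¹·mol.
  Combining: V⁻¹·N⁻²·S²·m²·kat = (kg⁻¹·m⁻²·s³·A) · (kg⁻²·m⁻²·s⁴) · (kg⁻²·m⁻⁴·s⁶·A⁴) · m² · (s⁻¹·mol) = kg⁻⁵·m⁻⁶·s¹²·A⁵·mol.
Right side:
  J = kg·m²·s⁻².
  So J⁻¹ = kg⁻¹·m⁻²·s².
  kat = s⁻¹·mol.
  V = kg·m²·s⁻³·A⁻¹.
  So V⁻¹ = kg⁻¹·m⁻²·s³·A.
  C = s·A.
  So C⁻¹ = s⁻¹·A⁻¹.
  S = kg⁻¹·m⁻²·s³·A².
  So S² = kg⁻²·m⁻⁴·s⁶·A⁴.
  Pa = kg·m⁻¹·s⁻².
  N = kg·m·s⁻².
  So N⁻² = kg⁻²·m⁻²·s⁴.
  Combining: J⁻¹·A·kat·m⁵·s·V⁻¹·C⁻¹·S²·Pa·N⁻² = (kg⁻¹·m⁻²·s²) · A · (s⁻¹·mol) · m⁵ · s · (kg⁻¹·m⁻²·s³·A) · (s⁻¹·A⁻¹) · (kg⁻²·m⁻⁴·s⁶·A⁴) · (kg·m⁻¹·s⁻²) · (kg⁻²·m⁻²·s⁴) = kg⁻⁵·m⁻⁶·s¹²·A⁵·mol.
Both reduce to kg⁻⁵·m⁻⁶·s¹²·A⁵·mol.

Yes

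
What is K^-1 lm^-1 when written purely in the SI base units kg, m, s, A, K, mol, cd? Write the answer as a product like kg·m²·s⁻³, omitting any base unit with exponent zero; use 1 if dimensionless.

K⁻¹·cd⁻¹

lm = cd·sr = cd (luminous flux; sr is dimensionless).
So lm⁻¹ = cd⁻¹.
Combining: K⁻¹·lm⁻¹ = K⁻¹ · cd⁻¹ = K⁻¹·cd⁻¹.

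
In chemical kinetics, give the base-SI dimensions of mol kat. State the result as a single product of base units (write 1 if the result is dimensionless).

s⁻¹·mol²

kat = mol/s = s⁻¹·mol (catalytic activity).
Combining: mol·kat = mol · (s⁻¹·mol) = s⁻¹·mol².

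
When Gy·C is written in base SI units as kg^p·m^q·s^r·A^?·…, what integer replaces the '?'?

1

Gy = J/kg (absorbed dose = energy per mass),
    = m²·s⁻².
C = A·s = s·A (charge = current × time).
Combining: Gy·C = (m²·s⁻²) · (s·A) = m²·s⁻¹·A.
The exponent of A is 1.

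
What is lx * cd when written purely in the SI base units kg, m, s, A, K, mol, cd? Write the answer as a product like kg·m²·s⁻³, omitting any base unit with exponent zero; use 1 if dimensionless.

m⁻²·cd²

lx = lm/m² (illuminance = luminous flux per area),
    = m⁻²·cd.
Combining: lx·cd = (m⁻²·cd) · cd = m⁻²·cd².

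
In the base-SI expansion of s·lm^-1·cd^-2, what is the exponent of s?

1

lm = cd·sr = cd (luminous flux; sr is dimensionless).
So lm⁻¹ = cd⁻¹.
Combining: s·lm⁻¹·cd⁻² = s · cd⁻¹ · cd⁻² = s·cd⁻³.
The exponent of s is 1.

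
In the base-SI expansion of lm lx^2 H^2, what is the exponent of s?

-4

lm = cd.
lx = m⁻²·cd.
So lx² = m⁻⁴·cd².
H = kg·m²·s⁻²·A⁻².
So H² = kg²·m⁴·s⁻⁴·A⁻⁴.
Combining: lm·lx²·H² = cd · (m⁻⁴·cd²) · (kg²·m⁴·s⁻⁴·A⁻⁴) = kg²·s⁻⁴·A⁻⁴·cd³.
The exponent of s is -4.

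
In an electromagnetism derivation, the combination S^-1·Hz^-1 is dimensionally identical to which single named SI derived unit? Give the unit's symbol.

S = 1/Ω (conductance is reciprocal resistance),
    = kg⁻¹·m⁻²·s³·A².
So S⁻¹ = kg·m²·s⁻³·A⁻².
Hz = 1/s = s⁻¹ (frequency is cycles per second).
So Hz⁻¹ = s.
Combining: S⁻¹·Hz⁻¹ = (kg·m²·s⁻³·A⁻²) · s = kg·m²·s⁻²·A⁻².
kg·m²·s⁻²·A⁻² is the base-SI form of the henry.

H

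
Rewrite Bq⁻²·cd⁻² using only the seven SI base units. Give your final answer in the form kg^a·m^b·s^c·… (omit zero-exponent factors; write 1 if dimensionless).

s²·cd⁻²

Bq = 1/s = s⁻¹ (activity is decays per second).
So Bq⁻² = s².
Combining: Bq⁻²·cd⁻² = s² · cd⁻² = s²·cd⁻².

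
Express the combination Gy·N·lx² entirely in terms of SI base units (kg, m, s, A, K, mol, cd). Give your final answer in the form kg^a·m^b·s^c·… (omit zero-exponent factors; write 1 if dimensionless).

kg·m⁻¹·s⁻⁴·cd²

Gy = J/kg (absorbed dose = energy per mass),
    = m²·s⁻².
N = kg·m/s² = kg·m·s⁻² (force = mass × acceleration).
lx = lm/m² (illuminance = luminous flux per area),
    = m⁻²·cd.
So lx² = m⁻⁴·cd².
Combining: Gy·N·lx² = (m²·s⁻²) · (kg·m·s⁻²) · (m⁻⁴·cd²) = kg·m⁻¹·s⁻⁴·cd².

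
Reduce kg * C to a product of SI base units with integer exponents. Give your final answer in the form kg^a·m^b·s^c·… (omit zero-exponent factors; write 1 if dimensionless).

kg·s·A

C = s·A.
Combining: kg·C = kg · (s·A) = kg·s·A.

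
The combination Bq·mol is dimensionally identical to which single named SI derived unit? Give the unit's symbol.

kat

Bq = 1/s = s⁻¹ (activity is decays per second).
Combining: Bq·mol = s⁻¹ · mol = s⁻¹·mol.
s⁻¹·mol is the base-SI form of the katal.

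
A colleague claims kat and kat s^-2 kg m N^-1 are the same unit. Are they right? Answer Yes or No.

Left side:
  kat = s⁻¹·mol.
Right side:
  kat = mol/s = s⁻¹·mol (catalytic activity).
  N = kg·m/s² = kg·m·s⁻² (force = mass × acceleration).
  So N⁻¹ = kg⁻¹·m⁻¹·s².
  Combining: kat·s⁻²·kg·m·N⁻¹ = (s⁻¹·mol) · s⁻² · kg · m · (kg⁻¹·m⁻¹·s²) = s⁻¹·mol.
Both reduce to s⁻¹·mol.

Yes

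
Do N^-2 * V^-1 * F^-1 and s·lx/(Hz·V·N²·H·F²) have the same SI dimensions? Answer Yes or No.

No

Left side:
  N = kg·m/s² = kg·m·s⁻² (force = mass × acceleration).
  So N⁻² = kg⁻²·m⁻²·s⁴.
  V = W/A (potential = power per current),
      = kg·m²·s⁻³·A⁻¹.
  So V⁻¹ = kg⁻¹·m⁻²·s³·A.
  F = C/V (capacitance = charge per voltage),
      = A·s/(kg·m²·s⁻³·A⁻¹) (substituting C and V),
      = kg⁻¹·m⁻²·s⁴·A².
  So F⁻¹ = kg·m²·s⁻⁴·A⁻².
  Combining: N⁻²·V⁻¹·F⁻¹ = (kg⁻²·m⁻²·s⁴) · (kg⁻¹·m⁻²·s³·A) · (kg·m²·s⁻⁴·A⁻²) = kg⁻²·m⁻²·s³·A⁻¹.
Right side:
  Hz = 1/s = s⁻¹ (frequency is cycles per second).
  So Hz⁻¹ = s.
  V = W/A (potential = power per current),
      = kg·m²·s⁻³·A⁻¹.
  So V⁻¹ = kg⁻¹·m⁻²·s³·A.
  N = kg·m/s² = kg·m·s⁻² (force = mass × acceleration).
  So N⁻² = kg⁻²·m⁻²·s⁴.
  H = Wb/A (inductance = flux per current),
      = kg·m²·s⁻²·A⁻².
  So H⁻¹ = kg⁻¹·m⁻²·s²·A².
  F = C/V (capacitance = charge per voltage),
      = A·s/(kg·m²·s⁻³·A⁻¹) (substituting C and V),
      = kg⁻¹·m⁻²·s⁴·A².
  So F⁻² = kg²·m⁴·s⁻⁸·A⁻⁴.
  lx = lm/m² (illuminance = luminous flux per area),
      = m⁻²·cd.
  Combining: Hz⁻¹·s·V⁻¹·N⁻²·H⁻¹·F⁻²·lx = s · s · (kg⁻¹·m⁻²·s³·A) · (kg⁻²·m⁻²·s⁴) · (kg⁻¹·m⁻²·s²·A²) · (kg²·m⁴·s⁻⁸·A⁻⁴) · (m⁻²·cd) = kg⁻²·m⁻⁴·s³·A⁻¹·cd.
Left is kg⁻²·m⁻²·s³·A⁻¹; right is kg⁻²·m⁻⁴·s³·A⁻¹·cd — different.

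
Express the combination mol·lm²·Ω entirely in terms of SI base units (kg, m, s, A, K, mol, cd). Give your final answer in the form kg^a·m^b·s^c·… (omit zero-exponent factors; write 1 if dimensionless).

lm = cd.
So lm² = cd².
Ω = kg·m²·s⁻³·A⁻².
Combining: mol·lm²·Ω = mol · cd² · (kg·m²·s⁻³·A⁻²) = kg·m²·s⁻³·A⁻²·mol·cd².

kg·m²·s⁻³·A⁻²·mol·cd²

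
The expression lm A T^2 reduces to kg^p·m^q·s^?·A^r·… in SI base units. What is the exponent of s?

lm = cd·sr = cd (luminous flux; sr is dimensionless).
T = Wb/m² (flux density = flux per area),
    = kg·s⁻²·A⁻¹.
So T² = kg²·s⁻⁴·A⁻².
Combining: lm·A·T² = cd · A · (kg²·s⁻⁴·A⁻²) = kg²·s⁻⁴·A⁻¹·cd.
The exponent of s is -4.

-4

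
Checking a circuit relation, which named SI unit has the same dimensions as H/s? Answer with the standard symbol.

H = kg·m²·s⁻²·A⁻².
Combining: s⁻¹·H = s⁻¹ · (kg·m²·s⁻²·A⁻²) = kg·m²·s⁻³·A⁻².
kg·m²·s⁻³·A⁻² is the base-SI form of the ohm.

Ω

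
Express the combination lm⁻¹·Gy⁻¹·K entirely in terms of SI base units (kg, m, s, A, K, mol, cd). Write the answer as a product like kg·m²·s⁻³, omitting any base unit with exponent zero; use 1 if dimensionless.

lm = cd·sr = cd (luminous flux; sr is dimensionless).
So lm⁻¹ = cd⁻¹.
Gy = J/kg (absorbed dose = energy per mass),
    = m²·s⁻².
So Gy⁻¹ = m⁻²·s².
Combining: lm⁻¹·Gy⁻¹·K = cd⁻¹ · (m⁻²·s²) · K = m⁻²·s²·K·cd⁻¹.

m⁻²·s²·K·cd⁻¹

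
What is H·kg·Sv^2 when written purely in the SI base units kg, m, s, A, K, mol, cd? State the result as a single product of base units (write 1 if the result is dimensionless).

H = Wb/A (inductance = flux per current),
    = kg·m²·s⁻²·A⁻².
Sv = J/kg (equivalent dose = energy per mass),
    = m²·s⁻².
So Sv² = m⁴·s⁻⁴.
Combining: H·kg·Sv² = (kg·m²·s⁻²·A⁻²) · kg · (m⁴·s⁻⁴) = kg²·m⁶·s⁻⁶·A⁻².

kg²·m⁶·s⁻⁶·A⁻²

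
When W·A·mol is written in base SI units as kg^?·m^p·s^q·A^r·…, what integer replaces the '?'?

1

W = J/s (power = energy per time),
    = kg·m²·s⁻³.
Combining: W·A·mol = (kg·m²·s⁻³) · A · mol = kg·m²·s⁻³·A·mol.
The exponent of kg is 1.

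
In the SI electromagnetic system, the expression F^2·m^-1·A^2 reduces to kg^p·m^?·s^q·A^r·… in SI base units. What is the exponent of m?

F = C/V (capacitance = charge per voltage),
    = A·s/(kg·m²·s⁻³·A⁻¹) (substituting C and V),
    = kg⁻¹·m⁻²·s⁴·A².
So F² = kg⁻²·m⁻⁴·s⁸·A⁴.
Combining: F²·m⁻¹·A² = (kg⁻²·m⁻⁴·s⁸·A⁴) · m⁻¹ · A² = kg⁻²·m⁻⁵·s⁸·A⁶.
The exponent of m is -5.

-5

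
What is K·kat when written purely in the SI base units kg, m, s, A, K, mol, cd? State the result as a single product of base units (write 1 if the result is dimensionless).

kat = s⁻¹·mol.
Combining: K·kat = K · (s⁻¹·mol) = s⁻¹·K·mol.

s⁻¹·K·mol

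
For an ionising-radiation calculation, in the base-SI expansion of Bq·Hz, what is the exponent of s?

Bq = s⁻¹.
Hz = s⁻¹.
Combining: Bq·Hz = s⁻¹ · s⁻¹ = s⁻².
The exponent of s is -2.

-2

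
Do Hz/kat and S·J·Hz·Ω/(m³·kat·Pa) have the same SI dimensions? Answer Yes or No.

Left side:
  kat = mol/s = s⁻¹·mol (catalytic activity).
  So kat⁻¹ = s·mol⁻¹.
  Hz = 1/s = s⁻¹ (frequency is cycles per second).
  Combining: kat⁻¹·Hz = (s·mol⁻¹) · s⁻¹ = mol⁻¹.
Right side:
  S = 1/Ω (conductance is reciprocal resistance),
      = kg⁻¹·m⁻²·s³·A².
  J = N·m (work = force × distance),
      = kg·m²·s⁻².
  Hz = 1/s = s⁻¹ (frequency is cycles per second).
  kat = mol/s = s⁻¹·mol (catalytic activity).
  So kat⁻¹ = s·mol⁻¹.
  Ω = V/A (resistance = voltage per current),
      = kg·m²·s⁻³·A⁻².
  Pa = N/m² (pressure = force per area),
      = kg·m⁻¹·s⁻².
  So Pa⁻¹ = kg⁻¹·m·s².
  Combining: S·J·m⁻³·Hz·kat⁻¹·Ω·Pa⁻¹ = (kg⁻¹·m⁻²·s³·A²) · (kg·m²·s⁻²) · m⁻³ · s⁻¹ · (s·mol⁻¹) · (kg·m²·s⁻³·A⁻²) · (kg⁻¹·m·s²) = mol⁻¹.
Both reduce to mol⁻¹.

Yes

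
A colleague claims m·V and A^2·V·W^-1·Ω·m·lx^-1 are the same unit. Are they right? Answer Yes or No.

Left side:
  V = W/A (potential = power per current),
      = kg·m²·s⁻³·A⁻¹.
  Combining: m·V = m · (kg·m²·s⁻³·A⁻¹) = kg·m³·s⁻³·A⁻¹.
Right side:
  V = kg·m²·s⁻³·A⁻¹.
  W = kg·m²·s⁻³.
  So W⁻¹ = kg⁻¹·m⁻²·s³.
  Ω = kg·m²·s⁻³·A⁻².
  lx = m⁻²·cd.
  So lx⁻¹ = m²·cd⁻¹.
  Combining: A²·V·W⁻¹·Ω·m·lx⁻¹ = A² · (kg·m²·s⁻³·A⁻¹) · (kg⁻¹·m⁻²·s³) · (kg·m²·s⁻³·A⁻²) · m · (m²·cd⁻¹) = kg·m⁵·s⁻³·A⁻¹·cd⁻¹.
Left is kg·m³·s⁻³·A⁻¹; right is kg·m⁵·s⁻³·A⁻¹·cd⁻¹ — different.

No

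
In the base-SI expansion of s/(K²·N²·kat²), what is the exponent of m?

N = kg·m·s⁻².
So N⁻² = kg⁻²·m⁻²·s⁴.
kat = s⁻¹·mol.
So kat⁻² = s²·mol⁻².
Combining: K⁻²·N⁻²·kat⁻²·s = K⁻² · (kg⁻²·m⁻²·s⁴) · (s²·mol⁻²) · s = kg⁻²·m⁻²·s⁷·K⁻²·mol⁻².
The exponent of m is -2.

-2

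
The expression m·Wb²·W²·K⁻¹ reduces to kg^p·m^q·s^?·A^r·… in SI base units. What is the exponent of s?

-10

Wb = V·s (flux: a volt is a weber per second),
    = kg·m²·s⁻²·A⁻¹.
So Wb² = kg²·m⁴·s⁻⁴·A⁻².
W = J/s (power = energy per time),
    = kg·m²·s⁻³.
So W² = kg²·m⁴·s⁻⁶.
Combining: m·Wb²·W²·K⁻¹ = m · (kg²·m⁴·s⁻⁴·A⁻²) · (kg²·m⁴·s⁻⁶) · K⁻¹ = kg⁴·m⁹·s⁻¹⁰·A⁻²·K⁻¹.
The exponent of s is -10.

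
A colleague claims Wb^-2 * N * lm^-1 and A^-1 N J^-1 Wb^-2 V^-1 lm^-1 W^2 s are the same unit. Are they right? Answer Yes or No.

Left side:
  Wb = V·s (flux: a volt is a weber per second),
      = kg·m²·s⁻²·A⁻¹.
  So Wb⁻² = kg⁻²·m⁻⁴·s⁴·A².
  N = kg·m/s² = kg·m·s⁻² (force = mass × acceleration).
  lm = cd·sr = cd (luminous flux; sr is dimensionless).
  So lm⁻¹ = cd⁻¹.
  Combining: Wb⁻²·N·lm⁻¹ = (kg⁻²·m⁻⁴·s⁴·A²) · (kg·m·s⁻²) · cd⁻¹ = kg⁻¹·m⁻³·s²·A²·cd⁻¹.
Right side:
  N = kg·m/s² = kg·m·s⁻² (force = mass × acceleration).
  J = N·m (work = force × distance),
      = kg·m²·s⁻².
  So J⁻¹ = kg⁻¹·m⁻²·s².
  Wb = V·s (flux: a volt is a weber per second),
      = kg·m²·s⁻²·A⁻¹.
  So Wb⁻² = kg⁻²·m⁻⁴·s⁴·A².
  V = W/A (potential = power per current),
      = kg·m²·s⁻³·A⁻¹.
  So V⁻¹ = kg⁻¹·m⁻²·s³·A.
  lm = cd·sr = cd (luminous flux; sr is dimensionless).
  So lm⁻¹ = cd⁻¹.
  W = J/s (power = energy per time),
      = kg·m²·s⁻³.
  So W² = kg²·m⁴·s⁻⁶.
  Combining: A⁻¹·N·J⁻¹·Wb⁻²·V⁻¹·lm⁻¹·W²·s = A⁻¹ · (kg·m·s⁻²) · (kg⁻¹·m⁻²·s²) · (kg⁻²·m⁻⁴·s⁴·A²) · (kg⁻¹·m⁻²·s³·A) · cd⁻¹ · (kg²·m⁴·s⁻⁶) · s = kg⁻¹·m⁻³·s²·A²·cd⁻¹.
Both reduce to kg⁻¹·m⁻³·s²·A²·cd⁻¹.

Yes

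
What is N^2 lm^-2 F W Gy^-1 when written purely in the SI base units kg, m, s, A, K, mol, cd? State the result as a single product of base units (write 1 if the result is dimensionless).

N = kg·m/s² = kg·m·s⁻² (force = mass × acceleration).
So N² = kg²·m²·s⁻⁴.
lm = cd·sr = cd (luminous flux; sr is dimensionless).
So lm⁻² = cd⁻².
F = C/V (capacitance = charge per voltage),
    = A·s/(kg·m²·s⁻³·A⁻¹) (substituting C and V),
    = kg⁻¹·m⁻²·s⁴·A².
W = J/s (power = energy per time),
    = kg·m²·s⁻³.
Gy = J/kg (absorbed dose = energy per mass),
    = m²·s⁻².
So Gy⁻¹ = m⁻²·s².
Combining: N²·lm⁻²·F·W·Gy⁻¹ = (kg²·m²·s⁻⁴) · cd⁻² · (kg⁻¹·m⁻²·s⁴·A²) · (kg·m²·s⁻³) · (m⁻²·s²) = kg²·s⁻¹·A²·cd⁻².

kg²·s⁻¹·A²·cd⁻²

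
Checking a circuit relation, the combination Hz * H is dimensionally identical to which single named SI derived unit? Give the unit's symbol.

Hz = 1/s = s⁻¹ (frequency is cycles per second).
H = Wb/A (inductance = flux per current),
    = kg·m²·s⁻²·A⁻².
Combining: Hz·H = s⁻¹ · (kg·m²·s⁻²·A⁻²) = kg·m²·s⁻³·A⁻².
kg·m²·s⁻³·A⁻² is the base-SI form of the ohm.

Ω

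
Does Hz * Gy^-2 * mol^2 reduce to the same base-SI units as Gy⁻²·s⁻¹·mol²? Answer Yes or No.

Left side:
  Hz = 1/s = s⁻¹ (frequency is cycles per second).
  Gy = J/kg (absorbed dose = energy per mass),
      = m²·s⁻².
  So Gy⁻² = m⁻⁴·s⁴.
  Combining: Hz·Gy⁻²·mol² = s⁻¹ · (m⁻⁴·s⁴) · mol² = m⁻⁴·s³·mol².
Right side:
  Gy = m²·s⁻².
  So Gy⁻² = m⁻⁴·s⁴.
  Combining: Gy⁻²·s⁻¹·mol² = (m⁻⁴·s⁴) · s⁻¹ · mol² = m⁻⁴·s³·mol².
Both reduce to m⁻⁴·s³·mol².

Yes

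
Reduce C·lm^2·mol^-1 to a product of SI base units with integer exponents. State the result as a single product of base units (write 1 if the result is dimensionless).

s·A·mol⁻¹·cd²

C = s·A.
lm = cd.
So lm² = cd².
Combining: C·lm²·mol⁻¹ = (s·A) · cd² · mol⁻¹ = s·A·mol⁻¹·cd².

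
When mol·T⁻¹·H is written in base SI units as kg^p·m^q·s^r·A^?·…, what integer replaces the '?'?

-1

T = Wb/m² (flux density = flux per area),
    = kg·s⁻²·A⁻¹.
So T⁻¹ = kg⁻¹·s²·A.
H = Wb/A (inductance = flux per current),
    = kg·m²·s⁻²·A⁻².
Combining: mol·T⁻¹·H = mol · (kg⁻¹·s²·A) · (kg·m²·s⁻²·A⁻²) = m²·A⁻¹·mol.
The exponent of A is -1.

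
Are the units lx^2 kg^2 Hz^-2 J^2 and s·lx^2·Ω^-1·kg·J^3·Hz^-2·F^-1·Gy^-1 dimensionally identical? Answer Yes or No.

Yes

Left side:
  lx = lm/m² (illuminance = luminous flux per area),
      = m⁻²·cd.
  So lx² = m⁻⁴·cd².
  Hz = 1/s = s⁻¹ (frequency is cycles per second).
  So Hz⁻² = s².
  J = N·m (work = force × distance),
      = kg·m²·s⁻².
  So J² = kg²·m⁴·s⁻⁴.
  Combining: lx²·kg²·Hz⁻²·J² = (m⁻⁴·cd²) · kg² · s² · (kg²·m⁴·s⁻⁴) = kg⁴·s⁻²·cd².
Right side:
  lx = lm/m² (illuminance = luminous flux per area),
      = m⁻²·cd.
  So lx² = m⁻⁴·cd².
  Ω = V/A (resistance = voltage per current),
      = kg·m²·s⁻³·A⁻².
  So Ω⁻¹ = kg⁻¹·m⁻²·s³·A².
  J = N·m (work = force × distance),
      = kg·m²·s⁻².
  So J³ = kg³·m⁶·s⁻⁶.
  Hz = 1/s = s⁻¹ (frequency is cycles per second).
  So Hz⁻² = s².
  F = C/V (capacitance = charge per voltage),
      = A·s/(kg·m²·s⁻³·A⁻¹) (substituting C and V),
      = kg⁻¹·m⁻²·s⁴·A².
  So F⁻¹ = kg·m²·s⁻⁴·A⁻².
  Gy = J/kg (absorbed dose = energy per mass),
      = m²·s⁻².
  So Gy⁻¹ = m⁻²·s².
  Combining: s·lx²·Ω⁻¹·kg·J³·Hz⁻²·F⁻¹·Gy⁻¹ = s · (m⁻⁴·cd²) · (kg⁻¹·m⁻²·s³·A²) · kg · (kg³·m⁶·s⁻⁶) · s² · (kg·m²·s⁻⁴·A⁻²) · (m⁻²·s²) = kg⁴·s⁻²·cd².
Both reduce to kg⁴·s⁻²·cd².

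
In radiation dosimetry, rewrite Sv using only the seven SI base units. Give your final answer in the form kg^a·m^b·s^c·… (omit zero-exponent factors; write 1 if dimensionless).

Sv = J/kg (equivalent dose = energy per mass),
    = m²·s⁻².

m²·s⁻²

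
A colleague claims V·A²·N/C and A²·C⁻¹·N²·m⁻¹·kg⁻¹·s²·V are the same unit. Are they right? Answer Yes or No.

Yes

Left side:
  C = s·A.
  So C⁻¹ = s⁻¹·A⁻¹.
  V = kg·m²·s⁻³·A⁻¹.
  N = kg·m·s⁻².
  Combining: C⁻¹·V·A²·N = (s⁻¹·A⁻¹) · (kg·m²·s⁻³·A⁻¹) · A² · (kg·m·s⁻²) = kg²·m³·s⁻⁶.
Right side:
  C = A·s = s·A (charge = current × time).
  So C⁻¹ = s⁻¹·A⁻¹.
  N = kg·m/s² = kg·m·s⁻² (force = mass × acceleration).
  So N² = kg²·m²·s⁻⁴.
  V = W/A (potential = power per current),
      = kg·m²·s⁻³·A⁻¹.
  Combining: A²·C⁻¹·N²·m⁻¹·kg⁻¹·s²·V = A² · (s⁻¹·A⁻¹) · (kg²·m²·s⁻⁴) · m⁻¹ · kg⁻¹ · s² · (kg·m²·s⁻³·A⁻¹) = kg²·m³·s⁻⁶.
Both reduce to kg²·m³·s⁻⁶.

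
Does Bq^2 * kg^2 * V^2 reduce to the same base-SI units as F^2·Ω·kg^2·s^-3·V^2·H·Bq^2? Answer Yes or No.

Left side:
  Bq = 1/s = s⁻¹ (activity is decays per second).
  So Bq² = s⁻².
  V = W/A (potential = power per current),
      = kg·m²·s⁻³·A⁻¹.
  So V² = kg²·m⁴·s⁻⁶·A⁻².
  Combining: Bq²·kg²·V² = s⁻² · kg² · (kg²·m⁴·s⁻⁶·A⁻²) = kg⁴·m⁴·s⁻⁸·A⁻².
Right side:
  F = kg⁻¹·m⁻²·s⁴·A².
  So F² = kg⁻²·m⁻⁴·s⁸·A⁴.
  Ω = kg·m²·s⁻³·A⁻².
  V = kg·m²·s⁻³·A⁻¹.
  So V² = kg²·m⁴·s⁻⁶·A⁻².
  H = kg·m²·s⁻²·A⁻².
  Bq = s⁻¹.
  So Bq² = s⁻².
  Combining: F²·Ω·kg²·s⁻³·V²·H·Bq² = (kg⁻²·m⁻⁴·s⁸·A⁴) · (kg·m²·s⁻³·A⁻²) · kg² · s⁻³ · (kg²·m⁴·s⁻⁶·A⁻²) · (kg·m²·s⁻²·A⁻²) · s⁻² = kg⁴·m⁴·s⁻⁸·A⁻².
Both reduce to kg⁴·m⁴·s⁻⁸·A⁻².

Yes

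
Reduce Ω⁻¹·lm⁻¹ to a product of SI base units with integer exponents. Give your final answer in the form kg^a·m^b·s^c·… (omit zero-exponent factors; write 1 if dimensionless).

kg⁻¹·m⁻²·s³·A²·cd⁻¹

Ω = V/A (resistance = voltage per current),
    = kg·m²·s⁻³·A⁻².
So Ω⁻¹ = kg⁻¹·m⁻²·s³·A².
lm = cd·sr = cd (luminous flux; sr is dimensionless).
So lm⁻¹ = cd⁻¹.
Combining: Ω⁻¹·lm⁻¹ = (kg⁻¹·m⁻²·s³·A²) · cd⁻¹ = kg⁻¹·m⁻²·s³·A²·cd⁻¹.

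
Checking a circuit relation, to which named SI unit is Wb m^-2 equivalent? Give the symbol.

Wb = V·s (flux: a volt is a weber per second),
    = kg·m²·s⁻²·A⁻¹.
Combining: Wb·m⁻² = (kg·m²·s⁻²·A⁻¹) · m⁻² = kg·s⁻²·A⁻¹.
kg·s⁻²·A⁻¹ is the base-SI form of the tesla.

T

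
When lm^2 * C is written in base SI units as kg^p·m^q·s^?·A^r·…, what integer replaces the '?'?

lm = cd.
So lm² = cd².
C = s·A.
Combining: lm²·C = cd² · (s·A) = s·A·cd².
The exponent of s is 1.

1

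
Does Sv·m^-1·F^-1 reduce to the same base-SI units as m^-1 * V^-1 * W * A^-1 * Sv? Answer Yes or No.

No

Left side:
  Sv = J/kg (equivalent dose = energy per mass),
      = m²·s⁻².
  F = C/V (capacitance = charge per voltage),
      = A·s/(kg·m²·s⁻³·A⁻¹) (substituting C and V),
      = kg⁻¹·m⁻²·s⁴·A².
  So F⁻¹ = kg·m²·s⁻⁴·A⁻².
  Combining: Sv·m⁻¹·F⁻¹ = (m²·s⁻²) · m⁻¹ · (kg·m²·s⁻⁴·A⁻²) = kg·m³·s⁻⁶·A⁻².
Right side:
  V = W/A (potential = power per current),
      = kg·m²·s⁻³·A⁻¹.
  So V⁻¹ = kg⁻¹·m⁻²·s³·A.
  W = J/s (power = energy per time),
      = kg·m²·s⁻³.
  Sv = J/kg (equivalent dose = energy per mass),
      = m²·s⁻².
  Combining: m⁻¹·V⁻¹·W·A⁻¹·Sv = m⁻¹ · (kg⁻¹·m⁻²·s³·A) · (kg·m²·s⁻³) · A⁻¹ · (m²·s⁻²) = m·s⁻².
Left is kg·m³·s⁻⁶·A⁻²; right is m·s⁻² — different.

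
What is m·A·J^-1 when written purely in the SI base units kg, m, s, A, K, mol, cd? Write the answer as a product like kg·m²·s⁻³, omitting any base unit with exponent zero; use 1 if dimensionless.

J = N·m (work = force × distance),
    = kg·m²·s⁻².
So J⁻¹ = kg⁻¹·m⁻²·s².
Combining: m·A·J⁻¹ = m · A · (kg⁻¹·m⁻²·s²) = kg⁻¹·m⁻¹·s²·A.

kg⁻¹·m⁻¹·s²·A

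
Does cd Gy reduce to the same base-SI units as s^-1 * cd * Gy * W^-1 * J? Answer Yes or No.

Yes

Left side:
  Gy = J/kg (absorbed dose = energy per mass),
      = m²·s⁻².
  Combining: cd·Gy = cd · (m²·s⁻²) = m²·s⁻²·cd.
Right side:
  Gy = J/kg (absorbed dose = energy per mass),
      = m²·s⁻².
  W = J/s (power = energy per time),
      = kg·m²·s⁻³.
  So W⁻¹ = kg⁻¹·m⁻²·s³.
  J = N·m (work = force × distance),
      = kg·m²·s⁻².
  Combining: s⁻¹·cd·Gy·W⁻¹·J = s⁻¹ · cd · (m²·s⁻²) · (kg⁻¹·m⁻²·s³) · (kg·m²·s⁻²) = m²·s⁻²·cd.
Both reduce to m²·s⁻²·cd.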